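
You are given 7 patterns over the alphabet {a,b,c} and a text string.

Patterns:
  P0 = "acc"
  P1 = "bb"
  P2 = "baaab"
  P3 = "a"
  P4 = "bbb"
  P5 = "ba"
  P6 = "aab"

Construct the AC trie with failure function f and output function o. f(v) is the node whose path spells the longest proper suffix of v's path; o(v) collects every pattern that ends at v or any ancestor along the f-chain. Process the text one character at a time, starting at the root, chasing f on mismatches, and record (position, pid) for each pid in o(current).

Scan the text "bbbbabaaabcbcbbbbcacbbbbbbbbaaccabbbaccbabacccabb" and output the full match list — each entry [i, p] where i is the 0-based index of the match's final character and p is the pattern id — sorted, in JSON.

Build automaton:
Trie nodes:
  0='ε' goto a→1 b→4
  1='a' goto a→11 c→2  [P3 ends]
  2='ac' goto c→3
  3='acc' goto ·  [P0 ends]
  4='b' goto a→6 b→5
  5='bb' goto b→10  [P1 ends]
  6='ba' goto a→7  [P5 ends]
  7='baa' goto a→8
  8='baaa' goto b→9
  9='baaab' goto ·  [P2 ends]
  10='bbb' goto ·  [P4 ends]
  11='aa' goto b→12
  12='aab' goto ·  [P6 ends]

Failure links (BFS by depth):
  n1('a'): parent n0 fail=0; on 'a' 0 → fail=0;  out {3}∪∅={3}
  n4('b'): parent n0 fail=0; on 'b' 0 → fail=0;  out ∅∪∅=∅
  n2('ac'): parent n1 fail=0; on 'c' 0 → fail=0;  out ∅∪∅=∅
  n5('bb'): parent n4 fail=0; on 'b' 0 → fail=4;  out {1}∪∅={1}
  n6('ba'): parent n4 fail=0; on 'a' 0 → fail=1;  out {5}∪{3}={3,5}
  n11('aa'): parent n1 fail=0; on 'a' 0 → fail=1;  out ∅∪{3}={3}
  n3('acc'): parent n2 fail=0; on 'c' 0 → fail=0;  out {0}∪∅={0}
  n7('baa'): parent n6 fail=1; on 'a' 1 → fail=11;  out ∅∪{3}={3}
  n10('bbb'): parent n5 fail=4; on 'b' 4 → fail=5;  out {4}∪{1}={1,4}
  n12('aab'): parent n11 fail=1; on 'b' 1→0 → fail=4;  out {6}∪∅={6}
  n8('baaa'): parent n7 fail=11; on 'a' 11→1 → fail=11;  out ∅∪{3}={3}
  n9('baaab'): parent n8 fail=11; on 'b' 11 → fail=12;  out {2}∪{6}={2,6}

Run:
i=0 'b': node 0→4
i=1 'b': node 4→5  emit P1@[0:1]
i=2 'b': node 5→10  emit P1@[1:2],P4@[0:2]
i=3 'b': node 10→10 ·f  emit P1@[2:3],P4@[1:3]
i=4 'a': node 10→6 ·f  emit P3@[4:4],P5@[3:4]
i=5 'b': node 6→4 ·f
i=6 'a': node 4→6  emit P3@[6:6],P5@[5:6]
i=7 'a': node 6→7  emit P3@[7:7]
i=8 'a': node 7→8  emit P3@[8:8]
i=9 'b': node 8→9  emit P2@[5:9],P6@[7:9]
i=10 'c': node 9→0 ·f
i=11 'b': node 0→4
i=12 'c': node 4→0 ·f
i=13 'b': node 0→4
i=14 'b': node 4→5  emit P1@[13:14]
i=15 'b': node 5→10  emit P1@[14:15],P4@[13:15]
i=16 'b': node 10→10 ·f  emit P1@[15:16],P4@[14:16]
i=17 'c': node 10→0 ·f
i=18 'a': node 0→1  emit P3@[18:18]
i=19 'c': node 1→2
i=20 'b': node 2→4 ·f
i=21 'b': node 4→5  emit P1@[20:21]
i=22 'b': node 5→10  emit P1@[21:22],P4@[20:22]
i=23 'b': node 10→10 ·f  emit P1@[22:23],P4@[21:23]
i=24 'b': node 10→10 ·f  emit P1@[23:24],P4@[22:24]
i=25 'b': node 10→10 ·f  emit P1@[24:25],P4@[23:25]
i=26 'b': node 10→10 ·f  emit P1@[25:26],P4@[24:26]
i=27 'b': node 10→10 ·f  emit P1@[26:27],P4@[25:27]
i=28 'a': node 10→6 ·f  emit P3@[28:28],P5@[27:28]
i=29 'a': node 6→7  emit P3@[29:29]
i=30 'c': node 7→2 ·f
i=31 'c': node 2→3  emit P0@[29:31]
i=32 'a': node 3→1 ·f  emit P3@[32:32]
i=33 'b': node 1→4 ·f
i=34 'b': node 4→5  emit P1@[33:34]
i=35 'b': node 5→10  emit P1@[34:35],P4@[33:35]
i=36 'a': node 10→6 ·f  emit P3@[36:36],P5@[35:36]
i=37 'c': node 6→2 ·f
i=38 'c': node 2→3  emit P0@[36:38]
i=39 'b': node 3→4 ·f
i=40 'a': node 4→6  emit P3@[40:40],P5@[39:40]
i=41 'b': node 6→4 ·f
i=42 'a': node 4→6  emit P3@[42:42],P5@[41:42]
i=43 'c': node 6→2 ·f
i=44 'c': node 2→3  emit P0@[42:44]
i=45 'c': node 3→0 ·f
i=46 'a': node 0→1  emit P3@[46:46]
i=47 'b': node 1→4 ·f
i=48 'b': node 4→5  emit P1@[47:48]

All matches (sorted): [[1,1],[2,1],[2,4],[3,1],[3,4],[4,3],[4,5],[6,3],[6,5],[7,3],[8,3],[9,2],[9,6],[14,1],[15,1],[15,4],[16,1],[16,4],[18,3],[21,1],[22,1],[22,4],[23,1],[23,4],[24,1],[24,4],[25,1],[25,4],[26,1],[26,4],[27,1],[27,4],[28,3],[28,5],[29,3],[31,0],[32,3],[34,1],[35,1],[35,4],[36,3],[36,5],[38,0],[40,3],[40,5],[42,3],[42,5],[44,0],[46,3],[48,1]]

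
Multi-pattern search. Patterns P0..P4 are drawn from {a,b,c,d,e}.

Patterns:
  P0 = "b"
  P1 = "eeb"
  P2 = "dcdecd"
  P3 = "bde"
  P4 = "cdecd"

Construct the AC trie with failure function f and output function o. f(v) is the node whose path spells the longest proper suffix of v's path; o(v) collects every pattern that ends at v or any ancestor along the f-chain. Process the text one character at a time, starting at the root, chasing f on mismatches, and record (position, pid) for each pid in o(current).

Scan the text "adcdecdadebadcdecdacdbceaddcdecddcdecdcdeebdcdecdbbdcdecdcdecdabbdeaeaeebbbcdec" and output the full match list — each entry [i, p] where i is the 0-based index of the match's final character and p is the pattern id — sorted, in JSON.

Build automaton:
Trie nodes:
  0='ε' goto b→1 c→13 d→5 e→2
  1='b' goto d→11  ←P0
  2='e' goto e→3
  3='ee' goto b→4
  4='eeb' goto ·  ←P1
  5='d' goto c→6
  6='dc' goto d→7
  7='dcd' goto e→8
  8='dcde' goto c→9
  9='dcdec' goto d→10
  10='dcdecd' goto ·  ←P2
  11='bd' goto e→12
  12='bde' goto ·  ←P3
  13='c' goto d→14
  14='cd' goto e→15
  15='cde' goto c→16
  16='cdec' goto d→17
  17='cdecd' goto ·  ←P4

Failure links (BFS by depth):
  n1('b'): parent n0 fail=0; on 'b' 0 → fail=0;  out {0}∪∅={0}
  n2('e'): parent n0 fail=0; on 'e' 0 → fail=0;  out ∅∪∅=∅
  n5('d'): parent n0 fail=0; on 'd' 0 → fail=0;  out ∅∪∅=∅
  n13('c'): parent n0 fail=0; on 'c' 0 → fail=0;  out ∅∪∅=∅
  n3('ee'): parent n2 fail=0; on 'e' 0 → fail=2;  out ∅∪∅=∅
  n6('dc'): parent n5 fail=0; on 'c' 0 → fail=13;  out ∅∪∅=∅
  n11('bd'): parent n1 fail=0; on 'd' 0 → fail=5;  out ∅∪∅=∅
  n14('cd'): parent n13 fail=0; on 'd' 0 → fail=5;  out ∅∪∅=∅
  n4('eeb'): parent n3 fail=2; on 'b' 2→0 → fail=1;  out {1}∪{0}={0,1}
  n7('dcd'): parent n6 fail=13; on 'd' 13 → fail=14;  out ∅∪∅=∅
  n12('bde'): parent n11 fail=5; on 'e' 5→0 → fail=2;  out {3}∪∅={3}
  n15('cde'): parent n14 fail=5; on 'e' 5→0 → fail=2;  out ∅∪∅=∅
  n8('dcde'): parent n7 fail=14; on 'e' 14 → fail=15;  out ∅∪∅=∅
  n16('cdec'): parent n15 fail=2; on 'c' 2→0 → fail=13;  out ∅∪∅=∅
  n9('dcdec'): parent n8 fail=15; on 'c' 15 → fail=16;  out ∅∪∅=∅
  n17('cdecd'): parent n16 fail=13; on 'd' 13 → fail=14;  out {4}∪∅={4}
  n10('dcdecd'): parent n9 fail=16; on 'd' 16 → fail=17;  out {2}∪{4}={2,4}

Run:
[0] read 'a'  n0⇒n0
[1] read 'd'  n0⇒n5
[2] read 'c'  n5⇒n6
[3] read 'd'  n6⇒n7
[4] read 'e'  n7⇒n8
[5] read 'c'  n8⇒n9
[6] read 'd'  n9⇒n10  → match P2@[1:6],P4@[2:6]
[7] read 'a'  n10⇒n0 (via fail)
[8] read 'd'  n0⇒n5
[9] read 'e'  n5⇒n2 (via fail)
[10] read 'b'  n2⇒n1 (via fail)  → match P0@[10:10]
[11] read 'a'  n1⇒n0 (via fail)
[12] read 'd'  n0⇒n5
[13] read 'c'  n5⇒n6
[14] read 'd'  n6⇒n7
[15] read 'e'  n7⇒n8
[16] read 'c'  n8⇒n9
[17] read 'd'  n9⇒n10  → match P2@[12:17],P4@[13:17]
[18] read 'a'  n10⇒n0 (via fail)
[19] read 'c'  n0⇒n13
[20] read 'd'  n13⇒n14
[21] read 'b'  n14⇒n1 (via fail)  → match P0@[21:21]
[22] read 'c'  n1⇒n13 (via fail)
[23] read 'e'  n13⇒n2 (via fail)
[24] read 'a'  n2⇒n0 (via fail)
[25] read 'd'  n0⇒n5
[26] read 'd'  n5⇒n5 (via fail)
[27] read 'c'  n5⇒n6
[28] read 'd'  n6⇒n7
[29] read 'e'  n7⇒n8
[30] read 'c'  n8⇒n9
[31] read 'd'  n9⇒n10  → match P2@[26:31],P4@[27:31]
[32] read 'd'  n10⇒n5 (via fail)
[33] read 'c'  n5⇒n6
[34] read 'd'  n6⇒n7
[35] read 'e'  n7⇒n8
[36] read 'c'  n8⇒n9
[37] read 'd'  n9⇒n10  → match P2@[32:37],P4@[33:37]
[38] read 'c'  n10⇒n6 (via fail)
[39] read 'd'  n6⇒n7
[40] read 'e'  n7⇒n8
[41] read 'e'  n8⇒n3 (via fail)
[42] read 'b'  n3⇒n4  → match P0@[42:42],P1@[40:42]
[43] read 'd'  n4⇒n11 (via fail)
[44] read 'c'  n11⇒n6 (via fail)
[45] read 'd'  n6⇒n7
[46] read 'e'  n7⇒n8
[47] read 'c'  n8⇒n9
[48] read 'd'  n9⇒n10  → match P2@[43:48],P4@[44:48]
[49] read 'b'  n10⇒n1 (via fail)  → match P0@[49:49]
[50] read 'b'  n1⇒n1 (via fail)  → match P0@[50:50]
[51] read 'd'  n1⇒n11
[52] read 'c'  n11⇒n6 (via fail)
[53] read 'd'  n6⇒n7
[54] read 'e'  n7⇒n8
[55] read 'c'  n8⇒n9
[56] read 'd'  n9⇒n10  → match P2@[51:56],P4@[52:56]
[57] read 'c'  n10⇒n6 (via fail)
[58] read 'd'  n6⇒n7
[59] read 'e'  n7⇒n8
[60] read 'c'  n8⇒n9
[61] read 'd'  n9⇒n10  → match P2@[56:61],P4@[57:61]
[62] read 'a'  n10⇒n0 (via fail)
[63] read 'b'  n0⇒n1  → match P0@[63:63]
[64] read 'b'  n1⇒n1 (via fail)  → match P0@[64:64]
[65] read 'd'  n1⇒n11
[66] read 'e'  n11⇒n12  → match P3@[64:66]
[67] read 'a'  n12⇒n0 (via fail)
[68] read 'e'  n0⇒n2
[69] read 'a'  n2⇒n0 (via fail)
[70] read 'e'  n0⇒n2
[71] read 'e'  n2⇒n3
[72] read 'b'  n3⇒n4  → match P0@[72:72],P1@[70:72]
[73] read 'b'  n4⇒n1 (via fail)  → match P0@[73:73]
[74] read 'b'  n1⇒n1 (via fail)  → match P0@[74:74]
[75] read 'c'  n1⇒n13 (via fail)
[76] read 'd'  n13⇒n14
[77] read 'e'  n14⇒n15
[78] read 'c'  n15⇒n16

Result: [[6,2],[6,4],[10,0],[17,2],[17,4],[21,0],[31,2],[31,4],[37,2],[37,4],[42,0],[42,1],[48,2],[48,4],[49,0],[50,0],[56,2],[56,4],[61,2],[61,4],[63,0],[64,0],[66,3],[72,0],[72,1],[73,0],[74,0]]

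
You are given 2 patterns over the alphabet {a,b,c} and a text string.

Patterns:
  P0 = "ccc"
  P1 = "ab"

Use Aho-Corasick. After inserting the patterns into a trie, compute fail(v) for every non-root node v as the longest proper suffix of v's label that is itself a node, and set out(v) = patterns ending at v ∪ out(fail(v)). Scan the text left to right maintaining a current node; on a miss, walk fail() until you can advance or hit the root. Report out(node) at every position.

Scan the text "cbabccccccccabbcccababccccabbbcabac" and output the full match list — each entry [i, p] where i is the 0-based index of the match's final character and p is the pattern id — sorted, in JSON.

Build:
Trie (insert patterns):
  n0 'ε': a→4 c→1
  n1 'c': c→2
  n2 'cc': c→3
  n3 'ccc': ·  [P0 ends]
  n4 'a': b→5
  n5 'ab': ·  [P1 ends]

BFS fail/out derivation:
  n1('c'): parent n0 fail=0; on 'c' 0 → fail=0;  out ∅∪∅=∅
  n4('a'): parent n0 fail=0; on 'a' 0 → fail=0;  out ∅∪∅=∅
  n2('cc'): parent n1 fail=0; on 'c' 0 → fail=1;  out ∅∪∅=∅
  n5('ab'): parent n4 fail=0; on 'b' 0 → fail=0;  out {1}∪∅={1}
  n3('ccc'): parent n2 fail=1; on 'c' 1 → fail=2;  out {0}∪∅={0}

Run:
[0] read 'c'  n0⇒n1
[1] read 'b'  n1⇒n0 (fail-walked)
[2] read 'a'  n0⇒n4
[3] read 'b'  n4⇒n5  → match P1@[2:3]
[4] read 'c'  n5⇒n1 (fail-walked)
[5] read 'c'  n1⇒n2
[6] read 'c'  n2⇒n3  → match P0@[4:6]
[7] read 'c'  n3⇒n3 (fail-walked)  → match P0@[5:7]
[8] read 'c'  n3⇒n3 (fail-walked)  → match P0@[6:8]
[9] read 'c'  n3⇒n3 (fail-walked)  → match P0@[7:9]
[10] read 'c'  n3⇒n3 (fail-walked)  → match P0@[8:10]
[11] read 'c'  n3⇒n3 (fail-walked)  → match P0@[9:11]
[12] read 'a'  n3⇒n4 (fail-walked)
[13] read 'b'  n4⇒n5  → match P1@[12:13]
[14] read 'b'  n5⇒n0 (fail-walked)
[15] read 'c'  n0⇒n1
[16] read 'c'  n1⇒n2
[17] read 'c'  n2⇒n3  → match P0@[15:17]
[18] read 'a'  n3⇒n4 (fail-walked)
[19] read 'b'  n4⇒n5  → match P1@[18:19]
[20] read 'a'  n5⇒n4 (fail-walked)
[21] read 'b'  n4⇒n5  → match P1@[20:21]
[22] read 'c'  n5⇒n1 (fail-walked)
[23] read 'c'  n1⇒n2
[24] read 'c'  n2⇒n3  → match P0@[22:24]
[25] read 'c'  n3⇒n3 (fail-walked)  → match P0@[23:25]
[26] read 'a'  n3⇒n4 (fail-walked)
[27] read 'b'  n4⇒n5  → match P1@[26:27]
[28] read 'b'  n5⇒n0 (fail-walked)
[29] read 'b'  n0⇒n0
[30] read 'c'  n0⇒n1
[31] read 'a'  n1⇒n4 (fail-walked)
[32] read 'b'  n4⇒n5  → match P1@[31:32]
[33] read 'a'  n5⇒n4 (fail-walked)
[34] read 'c'  n4⇒n1 (fail-walked)

Result: [[3,1],[6,0],[7,0],[8,0],[9,0],[10,0],[11,0],[13,1],[17,0],[19,1],[21,1],[24,0],[25,0],[27,1],[32,1]]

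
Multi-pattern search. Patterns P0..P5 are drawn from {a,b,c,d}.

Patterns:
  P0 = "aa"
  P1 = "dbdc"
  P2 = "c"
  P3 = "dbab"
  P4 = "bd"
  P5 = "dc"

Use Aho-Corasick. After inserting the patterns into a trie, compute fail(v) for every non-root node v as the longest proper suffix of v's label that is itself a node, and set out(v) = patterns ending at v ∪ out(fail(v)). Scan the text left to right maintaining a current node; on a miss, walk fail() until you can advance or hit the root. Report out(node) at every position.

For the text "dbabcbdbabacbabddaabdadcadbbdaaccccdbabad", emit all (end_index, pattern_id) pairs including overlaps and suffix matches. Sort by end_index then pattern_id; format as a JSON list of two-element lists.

Build:
Trie (insert patterns):
  n0 'ε': a→1 b→10 c→7 d→3
  n1 'a': a→2
  n2 'aa': ·  ←P0
  n3 'd': b→4 c→12
  n4 'db': a→8 d→5
  n5 'dbd': c→6
  n6 'dbdc': ·  ←P1
  n7 'c': ·  ←P2
  n8 'dba': b→9
  n9 'dbab': ·  ←P3
  n10 'b': d→11
  n11 'bd': ·  ←P4
  n12 'dc': ·  ←P5

BFS fail/out derivation:
  n1('a'): parent n0 fail=0; on 'a' 0 → fail=0;  out ∅∪∅=∅
  n3('d'): parent n0 fail=0; on 'd' 0 → fail=0;  out ∅∪∅=∅
  n7('c'): parent n0 fail=0; on 'c' 0 → fail=0;  out {2}∪∅={2}
  n10('b'): parent n0 fail=0; on 'b' 0 → fail=0;  out ∅∪∅=∅
  n2('aa'): parent n1 fail=0; on 'a' 0 → fail=1;  out {0}∪∅={0}
  n4('db'): parent n3 fail=0; on 'b' 0 → fail=10;  out ∅∪∅=∅
  n11('bd'): parent n10 fail=0; on 'd' 0 → fail=3;  out {4}∪∅={4}
  n12('dc'): parent n3 fail=0; on 'c' 0 → fail=7;  out {5}∪{2}={2,5}
  n5('dbd'): parent n4 fail=10; on 'd' 10 → fail=11;  out ∅∪{4}={4}
  n8('dba'): parent n4 fail=10; on 'a' 10→0 → fail=1;  out ∅∪∅=∅
  n6('dbdc'): parent n5 fail=11; on 'c' 11→3 → fail=12;  out {1}∪{2,5}={1,2,5}
  n9('dbab'): parent n8 fail=1; on 'b' 1→0 → fail=10;  out {3}∪∅={3}

Run:
[0] read 'd'  n0⇒n3
[1] read 'b'  n3⇒n4
[2] read 'a'  n4⇒n8
[3] read 'b'  n8⇒n9  emit P3@[0:3]
[4] read 'c'  n9⇒n7 ·f  emit P2@[4:4]
[5] read 'b'  n7⇒n10 ·f
[6] read 'd'  n10⇒n11  emit P4@[5:6]
[7] read 'b'  n11⇒n4 ·f
[8] read 'a'  n4⇒n8
[9] read 'b'  n8⇒n9  emit P3@[6:9]
[10] read 'a'  n9⇒n1 ·f
[11] read 'c'  n1⇒n7 ·f  emit P2@[11:11]
[12] read 'b'  n7⇒n10 ·f
[13] read 'a'  n10⇒n1 ·f
[14] read 'b'  n1⇒n10 ·f
[15] read 'd'  n10⇒n11  emit P4@[14:15]
[16] read 'd'  n11⇒n3 ·f
[17] read 'a'  n3⇒n1 ·f
[18] read 'a'  n1⇒n2  emit P0@[17:18]
[19] read 'b'  n2⇒n10 ·f
[20] read 'd'  n10⇒n11  emit P4@[19:20]
[21] read 'a'  n11⇒n1 ·f
[22] read 'd'  n1⇒n3 ·f
[23] read 'c'  n3⇒n12  emit P2@[23:23],P5@[22:23]
[24] read 'a'  n12⇒n1 ·f
[25] read 'd'  n1⇒n3 ·f
[26] read 'b'  n3⇒n4
[27] read 'b'  n4⇒n10 ·f
[28] read 'd'  n10⇒n11  emit P4@[27:28]
[29] read 'a'  n11⇒n1 ·f
[30] read 'a'  n1⇒n2  emit P0@[29:30]
[31] read 'c'  n2⇒n7 ·f  emit P2@[31:31]
[32] read 'c'  n7⇒n7 ·f  emit P2@[32:32]
[33] read 'c'  n7⇒n7 ·f  emit P2@[33:33]
[34] read 'c'  n7⇒n7 ·f  emit P2@[34:34]
[35] read 'd'  n7⇒n3 ·f
[36] read 'b'  n3⇒n4
[37] read 'a'  n4⇒n8
[38] read 'b'  n8⇒n9  emit P3@[35:38]
[39] read 'a'  n9⇒n1 ·f
[40] read 'd'  n1⇒n3 ·f

All matches (sorted): [[3,3],[4,2],[6,4],[9,3],[11,2],[15,4],[18,0],[20,4],[23,2],[23,5],[28,4],[30,0],[31,2],[32,2],[33,2],[34,2],[38,3]]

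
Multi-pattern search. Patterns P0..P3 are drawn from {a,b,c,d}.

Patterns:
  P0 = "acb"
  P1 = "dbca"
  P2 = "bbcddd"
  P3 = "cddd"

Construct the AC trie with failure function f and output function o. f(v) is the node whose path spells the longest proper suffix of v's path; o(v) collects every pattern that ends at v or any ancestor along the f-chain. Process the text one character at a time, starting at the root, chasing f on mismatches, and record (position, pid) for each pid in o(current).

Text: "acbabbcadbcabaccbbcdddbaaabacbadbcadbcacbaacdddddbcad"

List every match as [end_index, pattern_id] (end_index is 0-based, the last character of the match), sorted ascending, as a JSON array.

Build automaton:
Trie (insert patterns):
  n0 'ε': a→1 b→8 c→14 d→4
  n1 'a': c→2
  n2 'ac': b→3
  n3 'acb': ·  [P0 ends]
  n4 'd': b→5
  n5 'db': c→6
  n6 'dbc': a→7
  n7 'dbca': ·  [P1 ends]
  n8 'b': b→9
  n9 'bb': c→10
  n10 'bbc': d→11
  n11 'bbcd': d→12
  n12 'bbcdd': d→13
  n13 'bbcddd': ·  [P2 ends]
  n14 'c': d→15
  n15 'cd': d→16
  n16 'cdd': d→17
  n17 'cddd': ·  [P3 ends]

BFS fail/out derivation:
  n1('a'): parent n0 fail=0; on 'a' 0 → fail=0;  out ∅∪∅=∅
  n4('d'): parent n0 fail=0; on 'd' 0 → fail=0;  out ∅∪∅=∅
  n8('b'): parent n0 fail=0; on 'b' 0 → fail=0;  out ∅∪∅=∅
  n14('c'): parent n0 fail=0; on 'c' 0 → fail=0;  out ∅∪∅=∅
  n2('ac'): parent n1 fail=0; on 'c' 0 → fail=14;  out ∅∪∅=∅
  n5('db'): parent n4 fail=0; on 'b' 0 → fail=8;  out ∅∪∅=∅
  n9('bb'): parent n8 fail=0; on 'b' 0 → fail=8;  out ∅∪∅=∅
  n15('cd'): parent n14 fail=0; on 'd' 0 → fail=4;  out ∅∪∅=∅
  n3('acb'): parent n2 fail=14; on 'b' 14→0 → fail=8;  out {0}∪∅={0}
  n6('dbc'): parent n5 fail=8; on 'c' 8→0 → fail=14;  out ∅∪∅=∅
  n10('bbc'): parent n9 fail=8; on 'c' 8→0 → fail=14;  out ∅∪∅=∅
  n16('cdd'): parent n15 fail=4; on 'd' 4→0 → fail=4;  out ∅∪∅=∅
  n7('dbca'): parent n6 fail=14; on 'a' 14→0 → fail=1;  out {1}∪∅={1}
  n11('bbcd'): parent n10 fail=14; on 'd' 14 → fail=15;  out ∅∪∅=∅
  n17('cddd'): parent n16 fail=4; on 'd' 4→0 → fail=4;  out {3}∪∅={3}
  n12('bbcdd'): parent n11 fail=15; on 'd' 15 → fail=16;  out ∅∪∅=∅
  n13('bbcddd'): parent n12 fail=16; on 'd' 16 → fail=17;  out {2}∪{3}={2,3}

Run:
[0] read 'a'  n0⇒n1
[1] read 'c'  n1⇒n2
[2] read 'b'  n2⇒n3  → match P0@[0:2]
[3] read 'a'  n3⇒n1 (via fail)
[4] read 'b'  n1⇒n8 (via fail)
[5] read 'b'  n8⇒n9
[6] read 'c'  n9⇒n10
[7] read 'a'  n10⇒n1 (via fail)
[8] read 'd'  n1⇒n4 (via fail)
[9] read 'b'  n4⇒n5
[10] read 'c'  n5⇒n6
[11] read 'a'  n6⇒n7  → match P1@[8:11]
[12] read 'b'  n7⇒n8 (via fail)
[13] read 'a'  n8⇒n1 (via fail)
[14] read 'c'  n1⇒n2
[15] read 'c'  n2⇒n14 (via fail)
[16] read 'b'  n14⇒n8 (via fail)
[17] read 'b'  n8⇒n9
[18] read 'c'  n9⇒n10
[19] read 'd'  n10⇒n11
[20] read 'd'  n11⇒n12
[21] read 'd'  n12⇒n13  → match P2@[16:21],P3@[18:21]
[22] read 'b'  n13⇒n5 (via fail)
[23] read 'a'  n5⇒n1 (via fail)
[24] read 'a'  n1⇒n1 (via fail)
[25] read 'a'  n1⇒n1 (via fail)
[26] read 'b'  n1⇒n8 (via fail)
[27] read 'a'  n8⇒n1 (via fail)
[28] read 'c'  n1⇒n2
[29] read 'b'  n2⇒n3  → match P0@[27:29]
[30] read 'a'  n3⇒n1 (via fail)
[31] read 'd'  n1⇒n4 (via fail)
[32] read 'b'  n4⇒n5
[33] read 'c'  n5⇒n6
[34] read 'a'  n6⇒n7  → match P1@[31:34]
[35] read 'd'  n7⇒n4 (via fail)
[36] read 'b'  n4⇒n5
[37] read 'c'  n5⇒n6
[38] read 'a'  n6⇒n7  → match P1@[35:38]
[39] read 'c'  n7⇒n2 (via fail)
[40] read 'b'  n2⇒n3  → match P0@[38:40]
[41] read 'a'  n3⇒n1 (via fail)
[42] read 'a'  n1⇒n1 (via fail)
[43] read 'c'  n1⇒n2
[44] read 'd'  n2⇒n15 (via fail)
[45] read 'd'  n15⇒n16
[46] read 'd'  n16⇒n17  → match P3@[43:46]
[47] read 'd'  n17⇒n4 (via fail)
[48] read 'd'  n4⇒n4 (via fail)
[49] read 'b'  n4⇒n5
[50] read 'c'  n5⇒n6
[51] read 'a'  n6⇒n7  → match P1@[48:51]
[52] read 'd'  n7⇒n4 (via fail)

All matches (sorted): [[2,0],[11,1],[21,2],[21,3],[29,0],[34,1],[38,1],[40,0],[46,3],[51,1]]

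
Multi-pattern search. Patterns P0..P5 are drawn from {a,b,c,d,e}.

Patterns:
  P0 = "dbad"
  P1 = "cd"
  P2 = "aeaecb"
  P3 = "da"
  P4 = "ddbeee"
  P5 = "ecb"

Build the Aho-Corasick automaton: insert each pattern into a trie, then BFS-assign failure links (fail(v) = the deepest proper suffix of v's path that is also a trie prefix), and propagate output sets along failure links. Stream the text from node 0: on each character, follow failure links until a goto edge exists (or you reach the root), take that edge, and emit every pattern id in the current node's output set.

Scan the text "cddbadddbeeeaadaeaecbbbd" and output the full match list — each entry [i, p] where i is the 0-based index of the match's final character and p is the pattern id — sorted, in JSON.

Construct AC machine:
Trie nodes:
  0='ε' goto a→7 c→5 d→1 e→19
  1='d' goto a→13 b→2 d→14
  2='db' goto a→3
  3='dba' goto d→4
  4='dbad' goto ·  ←P0
  5='c' goto d→6
  6='cd' goto ·  ←P1
  7='a' goto e→8
  8='ae' goto a→9
  9='aea' goto e→10
  10='aeae' goto c→11
  11='aeaec' goto b→12
  12='aeaecb' goto ·  ←P2
  13='da' goto ·  ←P3
  14='dd' goto b→15
  15='ddb' goto e→16
  16='ddbe' goto e→17
  17='ddbee' goto e→18
  18='ddbeee' goto ·  ←P4
  19='e' goto c→20
  20='ec' goto b→21
  21='ecb' goto ·  ←P5

BFS fail/out derivation:
  n1('d'): parent n0 fail=0; on 'd' 0 → fail=0;  out ∅∪∅=∅
  n5('c'): parent n0 fail=0; on 'c' 0 → fail=0;  out ∅∪∅=∅
  n7('a'): parent n0 fail=0; on 'a' 0 → fail=0;  out ∅∪∅=∅
  n19('e'): parent n0 fail=0; on 'e' 0 → fail=0;  out ∅∪∅=∅
  n2('db'): parent n1 fail=0; on 'b' 0 → fail=0;  out ∅∪∅=∅
  n6('cd'): parent n5 fail=0; on 'd' 0 → fail=1;  out {1}∪∅={1}
  n8('ae'): parent n7 fail=0; on 'e' 0 → fail=19;  out ∅∪∅=∅
  n13('da'): parent n1 fail=0; on 'a' 0 → fail=7;  out {3}∪∅={3}
  n14('dd'): parent n1 fail=0; on 'd' 0 → fail=1;  out ∅∪∅=∅
  n20('ec'): parent n19 fail=0; on 'c' 0 → fail=5;  out ∅∪∅=∅
  n3('dba'): parent n2 fail=0; on 'a' 0 → fail=7;  out ∅∪∅=∅
  n9('aea'): parent n8 fail=19; on 'a' 19→0 → fail=7;  out ∅∪∅=∅
  n15('ddb'): parent n14 fail=1; on 'b' 1 → fail=2;  out ∅∪∅=∅
  n21('ecb'): parent n20 fail=5; on 'b' 5→0 → fail=0;  out {5}∪∅={5}
  n4('dbad'): parent n3 fail=7; on 'd' 7→0 → fail=1;  out {0}∪∅={0}
  n10('aeae'): parent n9 fail=7; on 'e' 7 → fail=8;  out ∅∪∅=∅
  n16('ddbe'): parent n15 fail=2; on 'e' 2→0 → fail=19;  out ∅∪∅=∅
  n11('aeaec'): parent n10 fail=8; on 'c' 8→19 → fail=20;  out ∅∪∅=∅
  n17('ddbee'): parent n16 fail=19; on 'e' 19→0 → fail=19;  out ∅∪∅=∅
  n12('aeaecb'): parent n11 fail=20; on 'b' 20 → fail=21;  out {2}∪{5}={2,5}
  n18('ddbeee'): parent n17 fail=19; on 'e' 19→0 → fail=19;  out {4}∪∅={4}

Scan:
pos 0 'c': at 5
pos 1 'd': at 6  ** P1@[0:1]
pos 2 'd': at 14 (via fail)
pos 3 'b': at 15
pos 4 'a': at 3 (via fail)
pos 5 'd': at 4  ** P0@[2:5]
pos 6 'd': at 14 (via fail)
pos 7 'd': at 14 (via fail)
pos 8 'b': at 15
pos 9 'e': at 16
pos 10 'e': at 17
pos 11 'e': at 18  ** P4@[6:11]
pos 12 'a': at 7 (via fail)
pos 13 'a': at 7 (via fail)
pos 14 'd': at 1 (via fail)
pos 15 'a': at 13  ** P3@[14:15]
pos 16 'e': at 8 (via fail)
pos 17 'a': at 9
pos 18 'e': at 10
pos 19 'c': at 11
pos 20 'b': at 12  ** P2@[15:20],P5@[18:20]
pos 21 'b': at 0 (via fail)
pos 22 'b': at 0
pos 23 'd': at 1

Result: [[1,1],[5,0],[11,4],[15,3],[20,2],[20,5]]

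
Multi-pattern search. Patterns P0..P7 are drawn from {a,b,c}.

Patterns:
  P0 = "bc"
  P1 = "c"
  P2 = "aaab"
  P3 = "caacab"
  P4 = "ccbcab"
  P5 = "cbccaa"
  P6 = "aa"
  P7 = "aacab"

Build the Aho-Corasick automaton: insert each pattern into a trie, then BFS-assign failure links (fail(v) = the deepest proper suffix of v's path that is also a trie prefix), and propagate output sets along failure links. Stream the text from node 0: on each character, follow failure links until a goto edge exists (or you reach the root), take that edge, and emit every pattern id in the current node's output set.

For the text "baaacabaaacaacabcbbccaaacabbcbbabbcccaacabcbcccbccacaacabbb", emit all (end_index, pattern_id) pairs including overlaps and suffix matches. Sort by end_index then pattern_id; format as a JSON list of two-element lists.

Build automaton:
Trie (insert patterns):
  n0 'ε': a→4 b→1 c→3
  n1 'b': c→2
  n2 'bc': ·  ←P0
  n3 'c': a→8 b→18 c→13  ←P1
  n4 'a': a→5
  n5 'aa': a→6 c→23  ←P6
  n6 'aaa': b→7
  n7 'aaab': ·  ←P2
  n8 'ca': a→9
  n9 'caa': c→10
  n10 'caac': a→11
  n11 'caaca': b→12
  n12 'caacab': ·  ←P3
  n13 'cc': b→14
  n14 'ccb': c→15
  n15 'ccbc': a→16
  n16 'ccbca': b→17
  n17 'ccbcab': ·  ←P4
  n18 'cb': c→19
  n19 'cbc': c→20
  n20 'cbcc': a→21
  n21 'cbcca': a→22
  n22 'cbccaa': ·  ←P5
  n23 'aac': a→24
  n24 'aaca': b→25
  n25 'aacab': ·  ←P7

Failure links (BFS by depth):
  n1('b'): parent n0 fail=0; on 'b' 0 → fail=0;  out ∅∪∅=∅
  n3('c'): parent n0 fail=0; on 'c' 0 → fail=0;  out {1}∪∅={1}
  n4('a'): parent n0 fail=0; on 'a' 0 → fail=0;  out ∅∪∅=∅
  n2('bc'): parent n1 fail=0; on 'c' 0 → fail=3;  out {0}∪{1}={0,1}
  n5('aa'): parent n4 fail=0; on 'a' 0 → fail=4;  out {6}∪∅={6}
  n8('ca'): parent n3 fail=0; on 'a' 0 → fail=4;  out ∅∪∅=∅
  n13('cc'): parent n3 fail=0; on 'c' 0 → fail=3;  out ∅∪{1}={1}
  n18('cb'): parent n3 fail=0; on 'b' 0 → fail=1;  out ∅∪∅=∅
  n6('aaa'): parent n5 fail=4; on 'a' 4 → fail=5;  out ∅∪{6}={6}
  n9('caa'): parent n8 fail=4; on 'a' 4 → fail=5;  out ∅∪{6}={6}
  n14('ccb'): parent n13 fail=3; on 'b' 3 → fail=18;  out ∅∪∅=∅
  n19('cbc'): parent n18 fail=1; on 'c' 1 → fail=2;  out ∅∪{0,1}={0,1}
  n23('aac'): parent n5 fail=4; on 'c' 4→0 → fail=3;  out ∅∪{1}={1}
  n7('aaab'): parent n6 fail=5; on 'b' 5→4→0 → fail=1;  out {2}∪∅={2}
  n10('caac'): parent n9 fail=5; on 'c' 5 → fail=23;  out ∅∪{1}={1}
  n15('ccbc'): parent n14 fail=18; on 'c' 18 → fail=19;  out ∅∪{0,1}={0,1}
  n20('cbcc'): parent n19 fail=2; on 'c' 2→3 → fail=13;  out ∅∪{1}={1}
  n24('aaca'): parent n23 fail=3; on 'a' 3 → fail=8;  out ∅∪∅=∅
  n11('caaca'): parent n10 fail=23; on 'a' 23 → fail=24;  out ∅∪∅=∅
  n16('ccbca'): parent n15 fail=19; on 'a' 19→2→3 → fail=8;  out ∅∪∅=∅
  n21('cbcca'): parent n20 fail=13; on 'a' 13→3 → fail=8;  out ∅∪∅=∅
  n25('aacab'): parent n24 fail=8; on 'b' 8→4→0 → fail=1;  out {7}∪∅={7}
  n12('caacab'): parent n11 fail=24; on 'b' 24 → fail=25;  out {3}∪{7}={3,7}
  n17('ccbcab'): parent n16 fail=8; on 'b' 8→4→0 → fail=1;  out {4}∪∅={4}
  n22('cbccaa'): parent n21 fail=8; on 'a' 8 → fail=9;  out {5}∪{6}={5,6}

Text stream:
[0] read 'b'  n0⇒n1
[1] read 'a'  n1⇒n4 (fail-walked)
[2] read 'a'  n4⇒n5  ** P6@[1:2]
[3] read 'a'  n5⇒n6  ** P6@[2:3]
[4] read 'c'  n6⇒n23 (fail-walked)  ** P1@[4:4]
[5] read 'a'  n23⇒n24
[6] read 'b'  n24⇒n25  ** P7@[2:6]
[7] read 'a'  n25⇒n4 (fail-walked)
[8] read 'a'  n4⇒n5  ** P6@[7:8]
[9] read 'a'  n5⇒n6  ** P6@[8:9]
[10] read 'c'  n6⇒n23 (fail-walked)  ** P1@[10:10]
[11] read 'a'  n23⇒n24
[12] read 'a'  n24⇒n9 (fail-walked)  ** P6@[11:12]
[13] read 'c'  n9⇒n10  ** P1@[13:13]
[14] read 'a'  n10⇒n11
[15] read 'b'  n11⇒n12  ** P3@[10:15],P7@[11:15]
[16] read 'c'  n12⇒n2 (fail-walked)  ** P0@[15:16],P1@[16:16]
[17] read 'b'  n2⇒n18 (fail-walked)
[18] read 'b'  n18⇒n1 (fail-walked)
[19] read 'c'  n1⇒n2  ** P0@[18:19],P1@[19:19]
[20] read 'c'  n2⇒n13 (fail-walked)  ** P1@[20:20]
[21] read 'a'  n13⇒n8 (fail-walked)
[22] read 'a'  n8⇒n9  ** P6@[21:22]
[23] read 'a'  n9⇒n6 (fail-walked)  ** P6@[22:23]
[24] read 'c'  n6⇒n23 (fail-walked)  ** P1@[24:24]
[25] read 'a'  n23⇒n24
[26] read 'b'  n24⇒n25  ** P7@[22:26]
[27] read 'b'  n25⇒n1 (fail-walked)
[28] read 'c'  n1⇒n2  ** P0@[27:28],P1@[28:28]
[29] read 'b'  n2⇒n18 (fail-walked)
[30] read 'b'  n18⇒n1 (fail-walked)
[31] read 'a'  n1⇒n4 (fail-walked)
[32] read 'b'  n4⇒n1 (fail-walked)
[33] read 'b'  n1⇒n1 (fail-walked)
[34] read 'c'  n1⇒n2  ** P0@[33:34],P1@[34:34]
[35] read 'c'  n2⇒n13 (fail-walked)  ** P1@[35:35]
[36] read 'c'  n13⇒n13 (fail-walked)  ** P1@[36:36]
[37] read 'a'  n13⇒n8 (fail-walked)
[38] read 'a'  n8⇒n9  ** P6@[37:38]
[39] read 'c'  n9⇒n10  ** P1@[39:39]
[40] read 'a'  n10⇒n11
[41] read 'b'  n11⇒n12  ** P3@[36:41],P7@[37:41]
[42] read 'c'  n12⇒n2 (fail-walked)  ** P0@[41:42],P1@[42:42]
[43] read 'b'  n2⇒n18 (fail-walked)
[44] read 'c'  n18⇒n19  ** P0@[43:44],P1@[44:44]
[45] read 'c'  n19⇒n20  ** P1@[45:45]
[46] read 'c'  n20⇒n13 (fail-walked)  ** P1@[46:46]
[47] read 'b'  n13⇒n14
[48] read 'c'  n14⇒n15  ** P0@[47:48],P1@[48:48]
[49] read 'c'  n15⇒n20 (fail-walked)  ** P1@[49:49]
[50] read 'a'  n20⇒n21
[51] read 'c'  n21⇒n3 (fail-walked)  ** P1@[51:51]
[52] read 'a'  n3⇒n8
[53] read 'a'  n8⇒n9  ** P6@[52:53]
[54] read 'c'  n9⇒n10  ** P1@[54:54]
[55] read 'a'  n10⇒n11
[56] read 'b'  n11⇒n12  ** P3@[51:56],P7@[52:56]
[57] read 'b'  n12⇒n1 (fail-walked)
[58] read 'b'  n1⇒n1 (fail-walked)

Result: [[2,6],[3,6],[4,1],[6,7],[8,6],[9,6],[10,1],[12,6],[13,1],[15,3],[15,7],[16,0],[16,1],[19,0],[19,1],[20,1],[22,6],[23,6],[24,1],[26,7],[28,0],[28,1],[34,0],[34,1],[35,1],[36,1],[38,6],[39,1],[41,3],[41,7],[42,0],[42,1],[44,0],[44,1],[45,1],[46,1],[48,0],[48,1],[49,1],[51,1],[53,6],[54,1],[56,3],[56,7]]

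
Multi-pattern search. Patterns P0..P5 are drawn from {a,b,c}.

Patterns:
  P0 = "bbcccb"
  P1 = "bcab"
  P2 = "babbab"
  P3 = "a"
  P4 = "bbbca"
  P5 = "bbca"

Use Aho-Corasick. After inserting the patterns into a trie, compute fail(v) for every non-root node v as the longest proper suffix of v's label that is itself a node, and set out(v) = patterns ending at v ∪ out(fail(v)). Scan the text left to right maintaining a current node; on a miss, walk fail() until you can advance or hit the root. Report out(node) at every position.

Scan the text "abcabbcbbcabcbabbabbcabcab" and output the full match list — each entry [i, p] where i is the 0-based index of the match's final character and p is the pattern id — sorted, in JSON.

Construct AC machine:
Trie nodes:
  n0 'ε': a→15 b→1
  n1 'b': a→10 b→2 c→7
  n2 'bb': b→16 c→3
  n3 'bbc': a→19 c→4
  n4 'bbcc': c→5
  n5 'bbccc': b→6
  n6 'bbcccb': ·  [P0 ends]
  n7 'bc': a→8
  n8 'bca': b→9
  n9 'bcab': ·  [P1 ends]
  n10 'ba': b→11
  n11 'bab': b→12
  n12 'babb': a→13
  n13 'babba': b→14
  n14 'babbab': ·  [P2 ends]
  n15 'a': ·  [P3 ends]
  n16 'bbb': c→17
  n17 'bbbc': a→18
  n18 'bbbca': ·  [P4 ends]
  n19 'bbca': ·  [P5 ends]

Failure links (BFS by depth):
  fail(1) 'b': from fail(0)=0 chase 'b': 0 ⇒ 0;  out=∅∪out(0)=∅
  fail(15) 'a': from fail(0)=0 chase 'a': 0 ⇒ 0;  out={3}∪out(0)={3}
  fail(2) 'bb': from fail(1)=0 chase 'b': 0 ⇒ 1;  out=∅∪out(1)=∅
  fail(7) 'bc': from fail(1)=0 chase 'c': 0 ⇒ 0;  out=∅∪out(0)=∅
  fail(10) 'ba': from fail(1)=0 chase 'a': 0 ⇒ 15;  out=∅∪out(15)={3}
  fail(3) 'bbc': from fail(2)=1 chase 'c': 1 ⇒ 7;  out=∅∪out(7)=∅
  fail(8) 'bca': from fail(7)=0 chase 'a': 0 ⇒ 15;  out=∅∪out(15)={3}
  fail(11) 'bab': from fail(10)=15 chase 'b': 15→0 ⇒ 1;  out=∅∪out(1)=∅
  fail(16) 'bbb': from fail(2)=1 chase 'b': 1 ⇒ 2;  out=∅∪out(2)=∅
  fail(4) 'bbcc': from fail(3)=7 chase 'c': 7→0 ⇒ 0;  out=∅∪out(0)=∅
  fail(9) 'bcab': from fail(8)=15 chase 'b': 15→0 ⇒ 1;  out={1}∪out(1)={1}
  fail(12) 'babb': from fail(11)=1 chase 'b': 1 ⇒ 2;  out=∅∪out(2)=∅
  fail(17) 'bbbc': from fail(16)=2 chase 'c': 2 ⇒ 3;  out=∅∪out(3)=∅
  fail(19) 'bbca': from fail(3)=7 chase 'a': 7 ⇒ 8;  out={5}∪out(8)={3,5}
  fail(5) 'bbccc': from fail(4)=0 chase 'c': 0 ⇒ 0;  out=∅∪out(0)=∅
  fail(13) 'babba': from fail(12)=2 chase 'a': 2→1 ⇒ 10;  out=∅∪out(10)={3}
  fail(18) 'bbbca': from fail(17)=3 chase 'a': 3 ⇒ 19;  out={4}∪out(19)={3,4,5}
  fail(6) 'bbcccb': from fail(5)=0 chase 'b': 0 ⇒ 1;  out={0}∪out(1)={0}
  fail(14) 'babbab': from fail(13)=10 chase 'b': 10 ⇒ 11;  out={2}∪out(11)={2}

Run:
[0] read 'a'  n0⇒n15  → match P3@[0:0]
[1] read 'b'  n15⇒n1 (fail-walked)
[2] read 'c'  n1⇒n7
[3] read 'a'  n7⇒n8  → match P3@[3:3]
[4] read 'b'  n8⇒n9  → match P1@[1:4]
[5] read 'b'  n9⇒n2 (fail-walked)
[6] read 'c'  n2⇒n3
[7] read 'b'  n3⇒n1 (fail-walked)
[8] read 'b'  n1⇒n2
[9] read 'c'  n2⇒n3
[10] read 'a'  n3⇒n19  → match P3@[10:10],P5@[7:10]
[11] read 'b'  n19⇒n9 (fail-walked)  → match P1@[8:11]
[12] read 'c'  n9⇒n7 (fail-walked)
[13] read 'b'  n7⇒n1 (fail-walked)
[14] read 'a'  n1⇒n10  → match P3@[14:14]
[15] read 'b'  n10⇒n11
[16] read 'b'  n11⇒n12
[17] read 'a'  n12⇒n13  → match P3@[17:17]
[18] read 'b'  n13⇒n14  → match P2@[13:18]
[19] read 'b'  n14⇒n12 (fail-walked)
[20] read 'c'  n12⇒n3 (fail-walked)
[21] read 'a'  n3⇒n19  → match P3@[21:21],P5@[18:21]
[22] read 'b'  n19⇒n9 (fail-walked)  → match P1@[19:22]
[23] read 'c'  n9⇒n7 (fail-walked)
[24] read 'a'  n7⇒n8  → match P3@[24:24]
[25] read 'b'  n8⇒n9  → match P1@[22:25]

Matches: [[0,3],[3,3],[4,1],[10,3],[10,5],[11,1],[14,3],[17,3],[18,2],[21,3],[21,5],[22,1],[24,3],[25,1]]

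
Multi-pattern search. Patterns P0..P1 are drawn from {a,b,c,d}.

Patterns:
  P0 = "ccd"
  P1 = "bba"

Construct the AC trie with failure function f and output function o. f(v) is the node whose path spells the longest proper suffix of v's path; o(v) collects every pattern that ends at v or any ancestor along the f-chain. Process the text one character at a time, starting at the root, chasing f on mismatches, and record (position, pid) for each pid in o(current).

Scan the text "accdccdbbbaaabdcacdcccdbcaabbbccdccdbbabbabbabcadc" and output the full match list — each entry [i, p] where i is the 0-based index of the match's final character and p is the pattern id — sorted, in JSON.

Build automaton:
Trie nodes:
  n0 'ε': b→4 c→1
  n1 'c': c→2
  n2 'cc': d→3
  n3 'ccd': ·  ←P0
  n4 'b': b→5
  n5 'bb': a→6
  n6 'bba': ·  ←P1

Failure links (BFS by depth):
  n1('c'): parent n0 fail=0; on 'c' 0 → fail=0;  out ∅∪∅=∅
  n4('b'): parent n0 fail=0; on 'b' 0 → fail=0;  out ∅∪∅=∅
  n2('cc'): parent n1 fail=0; on 'c' 0 → fail=1;  out ∅∪∅=∅
  n5('bb'): parent n4 fail=0; on 'b' 0 → fail=4;  out ∅∪∅=∅
  n3('ccd'): parent n2 fail=1; on 'd' 1→0 → fail=0;  out {0}∪∅={0}
  n6('bba'): parent n5 fail=4; on 'a' 4→0 → fail=0;  out {1}∪∅={1}

Run:
[0] read 'a'  n0⇒n0
[1] read 'c'  n0⇒n1
[2] read 'c'  n1⇒n2
[3] read 'd'  n2⇒n3  ** P0@[1:3]
[4] read 'c'  n3⇒n1 ·f
[5] read 'c'  n1⇒n2
[6] read 'd'  n2⇒n3  ** P0@[4:6]
[7] read 'b'  n3⇒n4 ·f
[8] read 'b'  n4⇒n5
[9] read 'b'  n5⇒n5 ·f
[10] read 'a'  n5⇒n6  ** P1@[8:10]
[11] read 'a'  n6⇒n0 ·f
[12] read 'a'  n0⇒n0
[13] read 'b'  n0⇒n4
[14] read 'd'  n4⇒n0 ·f
[15] read 'c'  n0⇒n1
[16] read 'a'  n1⇒n0 ·f
[17] read 'c'  n0⇒n1
[18] read 'd'  n1⇒n0 ·f
[19] read 'c'  n0⇒n1
[20] read 'c'  n1⇒n2
[21] read 'c'  n2⇒n2 ·f
[22] read 'd'  n2⇒n3  ** P0@[20:22]
[23] read 'b'  n3⇒n4 ·f
[24] read 'c'  n4⇒n1 ·f
[25] read 'a'  n1⇒n0 ·f
[26] read 'a'  n0⇒n0
[27] read 'b'  n0⇒n4
[28] read 'b'  n4⇒n5
[29] read 'b'  n5⇒n5 ·f
[30] read 'c'  n5⇒n1 ·f
[31] read 'c'  n1⇒n2
[32] read 'd'  n2⇒n3  ** P0@[30:32]
[33] read 'c'  n3⇒n1 ·f
[34] read 'c'  n1⇒n2
[35] read 'd'  n2⇒n3  ** P0@[33:35]
[36] read 'b'  n3⇒n4 ·f
[37] read 'b'  n4⇒n5
[38] read 'a'  n5⇒n6  ** P1@[36:38]
[39] read 'b'  n6⇒n4 ·f
[40] read 'b'  n4⇒n5
[41] read 'a'  n5⇒n6  ** P1@[39:41]
[42] read 'b'  n6⇒n4 ·f
[43] read 'b'  n4⇒n5
[44] read 'a'  n5⇒n6  ** P1@[42:44]
[45] read 'b'  n6⇒n4 ·f
[46] read 'c'  n4⇒n1 ·f
[47] read 'a'  n1⇒n0 ·f
[48] read 'd'  n0⇒n0
[49] read 'c'  n0⇒n1

Matches: [[3,0],[6,0],[10,1],[22,0],[32,0],[35,0],[38,1],[41,1],[44,1]]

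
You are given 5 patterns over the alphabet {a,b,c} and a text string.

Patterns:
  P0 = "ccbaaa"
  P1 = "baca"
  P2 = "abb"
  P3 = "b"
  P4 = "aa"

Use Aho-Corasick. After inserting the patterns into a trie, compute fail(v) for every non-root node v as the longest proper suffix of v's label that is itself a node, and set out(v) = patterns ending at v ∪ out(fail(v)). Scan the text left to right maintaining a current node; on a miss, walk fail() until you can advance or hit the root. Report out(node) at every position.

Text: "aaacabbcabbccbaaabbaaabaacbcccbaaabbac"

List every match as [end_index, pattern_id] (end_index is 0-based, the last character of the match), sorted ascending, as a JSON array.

Build:
Trie (insert patterns):
  n0 'ε': a→11 b→7 c→1
  n1 'c': c→2
  n2 'cc': b→3
  n3 'ccb': a→4
  n4 'ccba': a→5
  n5 'ccbaa': a→6
  n6 'ccbaaa': ·  ←P0
  n7 'b': a→8  ←P3
  n8 'ba': c→9
  n9 'bac': a→10
  n10 'baca': ·  ←P1
  n11 'a': a→14 b→12
  n12 'ab': b→13
  n13 'abb': ·  ←P2
  n14 'aa': ·  ←P4

BFS fail/out derivation:
  fail(1) 'c': from fail(0)=0 chase 'c': 0 ⇒ 0;  out=∅∪out(0)=∅
  fail(7) 'b': from fail(0)=0 chase 'b': 0 ⇒ 0;  out={3}∪out(0)={3}
  fail(11) 'a': from fail(0)=0 chase 'a': 0 ⇒ 0;  out=∅∪out(0)=∅
  fail(2) 'cc': from fail(1)=0 chase 'c': 0 ⇒ 1;  out=∅∪out(1)=∅
  fail(8) 'ba': from fail(7)=0 chase 'a': 0 ⇒ 11;  out=∅∪out(11)=∅
  fail(12) 'ab': from fail(11)=0 chase 'b': 0 ⇒ 7;  out=∅∪out(7)={3}
  fail(14) 'aa': from fail(11)=0 chase 'a': 0 ⇒ 11;  out={4}∪out(11)={4}
  fail(3) 'ccb': from fail(2)=1 chase 'b': 1→0 ⇒ 7;  out=∅∪out(7)={3}
  fail(9) 'bac': from fail(8)=11 chase 'c': 11→0 ⇒ 1;  out=∅∪out(1)=∅
  fail(13) 'abb': from fail(12)=7 chase 'b': 7→0 ⇒ 7;  out={2}∪out(7)={2,3}
  fail(4) 'ccba': from fail(3)=7 chase 'a': 7 ⇒ 8;  out=∅∪out(8)=∅
  fail(10) 'baca': from fail(9)=1 chase 'a': 1→0 ⇒ 11;  out={1}∪out(11)={1}
  fail(5) 'ccbaa': from fail(4)=8 chase 'a': 8→11 ⇒ 14;  out=∅∪out(14)={4}
  fail(6) 'ccbaaa': from fail(5)=14 chase 'a': 14→11 ⇒ 14;  out={0}∪out(14)={0,4}

Run:
pos 0 'a': at 11
pos 1 'a': at 14  → match P4@[0:1]
pos 2 'a': at 14 ·f  → match P4@[1:2]
pos 3 'c': at 1 ·f
pos 4 'a': at 11 ·f
pos 5 'b': at 12  → match P3@[5:5]
pos 6 'b': at 13  → match P2@[4:6],P3@[6:6]
pos 7 'c': at 1 ·f
pos 8 'a': at 11 ·f
pos 9 'b': at 12  → match P3@[9:9]
pos 10 'b': at 13  → match P2@[8:10],P3@[10:10]
pos 11 'c': at 1 ·f
pos 12 'c': at 2
pos 13 'b': at 3  → match P3@[13:13]
pos 14 'a': at 4
pos 15 'a': at 5  → match P4@[14:15]
pos 16 'a': at 6  → match P0@[11:16],P4@[15:16]
pos 17 'b': at 12 ·f  → match P3@[17:17]
pos 18 'b': at 13  → match P2@[16:18],P3@[18:18]
pos 19 'a': at 8 ·f
pos 20 'a': at 14 ·f  → match P4@[19:20]
pos 21 'a': at 14 ·f  → match P4@[20:21]
pos 22 'b': at 12 ·f  → match P3@[22:22]
pos 23 'a': at 8 ·f
pos 24 'a': at 14 ·f  → match P4@[23:24]
pos 25 'c': at 1 ·f
pos 26 'b': at 7 ·f  → match P3@[26:26]
pos 27 'c': at 1 ·f
pos 28 'c': at 2
pos 29 'c': at 2 ·f
pos 30 'b': at 3  → match P3@[30:30]
pos 31 'a': at 4
pos 32 'a': at 5  → match P4@[31:32]
pos 33 'a': at 6  → match P0@[28:33],P4@[32:33]
pos 34 'b': at 12 ·f  → match P3@[34:34]
pos 35 'b': at 13  → match P2@[33:35],P3@[35:35]
pos 36 'a': at 8 ·f
pos 37 'c': at 9

All matches (sorted): [[1,4],[2,4],[5,3],[6,2],[6,3],[9,3],[10,2],[10,3],[13,3],[15,4],[16,0],[16,4],[17,3],[18,2],[18,3],[20,4],[21,4],[22,3],[24,4],[26,3],[30,3],[32,4],[33,0],[33,4],[34,3],[35,2],[35,3]]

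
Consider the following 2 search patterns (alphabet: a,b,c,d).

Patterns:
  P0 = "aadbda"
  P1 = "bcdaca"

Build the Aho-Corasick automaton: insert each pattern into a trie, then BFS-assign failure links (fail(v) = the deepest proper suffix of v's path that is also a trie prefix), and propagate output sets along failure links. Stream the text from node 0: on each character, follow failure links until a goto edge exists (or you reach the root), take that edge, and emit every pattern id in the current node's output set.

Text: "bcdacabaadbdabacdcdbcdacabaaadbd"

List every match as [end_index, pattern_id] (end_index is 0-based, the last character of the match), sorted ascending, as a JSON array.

Build:
Trie nodes:
  0='ε' goto a→1 b→7
  1='a' goto a→2
  2='aa' goto d→3
  3='aad' goto b→4
  4='aadb' goto d→5
  5='aadbd' goto a→6
  6='aadbda' goto ·  [P0 ends]
  7='b' goto c→8
  8='bc' goto d→9
  9='bcd' goto a→10
  10='bcda' goto c→11
  11='bcdac' goto a→12
  12='bcdaca' goto ·  [P1 ends]

Failure links (BFS by depth):
  fail(1) 'a': from fail(0)=0 chase 'a': 0 ⇒ 0;  out=∅∪out(0)=∅
  fail(7) 'b': from fail(0)=0 chase 'b': 0 ⇒ 0;  out=∅∪out(0)=∅
  fail(2) 'aa': from fail(1)=0 chase 'a': 0 ⇒ 1;  out=∅∪out(1)=∅
  fail(8) 'bc': from fail(7)=0 chase 'c': 0 ⇒ 0;  out=∅∪out(0)=∅
  fail(3) 'aad': from fail(2)=1 chase 'd': 1→0 ⇒ 0;  out=∅∪out(0)=∅
  fail(9) 'bcd': from fail(8)=0 chase 'd': 0 ⇒ 0;  out=∅∪out(0)=∅
  fail(4) 'aadb': from fail(3)=0 chase 'b': 0 ⇒ 7;  out=∅∪out(7)=∅
  fail(10) 'bcda': from fail(9)=0 chase 'a': 0 ⇒ 1;  out=∅∪out(1)=∅
  fail(5) 'aadbd': from fail(4)=7 chase 'd': 7→0 ⇒ 0;  out=∅∪out(0)=∅
  fail(11) 'bcdac': from fail(10)=1 chase 'c': 1→0 ⇒ 0;  out=∅∪out(0)=∅
  fail(6) 'aadbda': from fail(5)=0 chase 'a': 0 ⇒ 1;  out={0}∪out(1)={0}
  fail(12) 'bcdaca': from fail(11)=0 chase 'a': 0 ⇒ 1;  out={1}∪out(1)={1}

Run:
pos 0 'b': at 7
pos 1 'c': at 8
pos 2 'd': at 9
pos 3 'a': at 10
pos 4 'c': at 11
pos 5 'a': at 12  → match P1@[0:5]
pos 6 'b': at 7 (fail-walked)
pos 7 'a': at 1 (fail-walked)
pos 8 'a': at 2
pos 9 'd': at 3
pos 10 'b': at 4
pos 11 'd': at 5
pos 12 'a': at 6  → match P0@[7:12]
pos 13 'b': at 7 (fail-walked)
pos 14 'a': at 1 (fail-walked)
pos 15 'c': at 0 (fail-walked)
pos 16 'd': at 0
pos 17 'c': at 0
pos 18 'd': at 0
pos 19 'b': at 7
pos 20 'c': at 8
pos 21 'd': at 9
pos 22 'a': at 10
pos 23 'c': at 11
pos 24 'a': at 12  → match P1@[19:24]
pos 25 'b': at 7 (fail-walked)
pos 26 'a': at 1 (fail-walked)
pos 27 'a': at 2
pos 28 'a': at 2 (fail-walked)
pos 29 'd': at 3
pos 30 'b': at 4
pos 31 'd': at 5

Result: [[5,1],[12,0],[24,1]]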